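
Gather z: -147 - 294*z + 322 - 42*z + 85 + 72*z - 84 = 176 - 264*z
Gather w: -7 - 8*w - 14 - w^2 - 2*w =-w^2 - 10*w - 21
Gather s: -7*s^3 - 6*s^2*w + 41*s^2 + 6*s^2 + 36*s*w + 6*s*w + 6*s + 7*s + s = -7*s^3 + s^2*(47 - 6*w) + s*(42*w + 14)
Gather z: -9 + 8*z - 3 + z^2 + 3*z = z^2 + 11*z - 12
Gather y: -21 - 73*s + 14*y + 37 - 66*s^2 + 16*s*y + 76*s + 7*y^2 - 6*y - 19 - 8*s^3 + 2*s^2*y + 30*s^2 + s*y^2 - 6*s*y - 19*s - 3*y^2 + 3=-8*s^3 - 36*s^2 - 16*s + y^2*(s + 4) + y*(2*s^2 + 10*s + 8)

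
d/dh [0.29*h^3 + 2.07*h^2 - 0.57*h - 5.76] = 0.87*h^2 + 4.14*h - 0.57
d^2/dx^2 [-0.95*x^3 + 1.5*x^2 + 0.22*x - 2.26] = 3.0 - 5.7*x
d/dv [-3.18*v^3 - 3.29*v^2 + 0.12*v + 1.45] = -9.54*v^2 - 6.58*v + 0.12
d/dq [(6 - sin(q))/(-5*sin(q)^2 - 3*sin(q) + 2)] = (-5*sin(q)^2 + 60*sin(q) + 16)*cos(q)/(5*sin(q)^2 + 3*sin(q) - 2)^2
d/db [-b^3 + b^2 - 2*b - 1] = -3*b^2 + 2*b - 2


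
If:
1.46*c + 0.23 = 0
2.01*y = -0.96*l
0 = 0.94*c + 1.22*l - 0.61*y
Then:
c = -0.16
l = 0.10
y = -0.05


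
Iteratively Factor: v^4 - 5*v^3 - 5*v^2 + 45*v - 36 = (v - 4)*(v^3 - v^2 - 9*v + 9) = (v - 4)*(v - 1)*(v^2 - 9) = (v - 4)*(v - 1)*(v + 3)*(v - 3)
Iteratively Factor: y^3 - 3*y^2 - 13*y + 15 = (y - 5)*(y^2 + 2*y - 3) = (y - 5)*(y + 3)*(y - 1)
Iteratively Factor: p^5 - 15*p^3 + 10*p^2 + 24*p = (p + 1)*(p^4 - p^3 - 14*p^2 + 24*p) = p*(p + 1)*(p^3 - p^2 - 14*p + 24) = p*(p - 2)*(p + 1)*(p^2 + p - 12) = p*(p - 3)*(p - 2)*(p + 1)*(p + 4)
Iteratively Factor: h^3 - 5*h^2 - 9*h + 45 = (h - 3)*(h^2 - 2*h - 15) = (h - 5)*(h - 3)*(h + 3)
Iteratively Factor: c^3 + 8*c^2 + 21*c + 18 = (c + 2)*(c^2 + 6*c + 9) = (c + 2)*(c + 3)*(c + 3)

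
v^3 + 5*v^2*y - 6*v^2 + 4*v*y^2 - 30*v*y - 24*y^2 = (v - 6)*(v + y)*(v + 4*y)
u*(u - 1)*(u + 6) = u^3 + 5*u^2 - 6*u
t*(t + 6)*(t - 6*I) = t^3 + 6*t^2 - 6*I*t^2 - 36*I*t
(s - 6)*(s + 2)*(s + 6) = s^3 + 2*s^2 - 36*s - 72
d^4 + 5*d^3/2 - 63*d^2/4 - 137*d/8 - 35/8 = (d - 7/2)*(d + 1/2)^2*(d + 5)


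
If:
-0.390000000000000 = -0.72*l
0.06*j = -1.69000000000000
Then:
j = -28.17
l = 0.54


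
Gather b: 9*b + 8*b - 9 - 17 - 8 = 17*b - 34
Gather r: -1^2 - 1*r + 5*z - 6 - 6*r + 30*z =-7*r + 35*z - 7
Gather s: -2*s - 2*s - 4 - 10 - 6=-4*s - 20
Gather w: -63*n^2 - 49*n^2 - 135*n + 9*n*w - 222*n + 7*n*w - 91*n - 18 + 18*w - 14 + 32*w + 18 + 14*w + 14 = -112*n^2 - 448*n + w*(16*n + 64)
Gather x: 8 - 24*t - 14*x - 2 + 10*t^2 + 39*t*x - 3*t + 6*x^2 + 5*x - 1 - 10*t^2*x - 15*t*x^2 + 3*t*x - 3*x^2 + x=10*t^2 - 27*t + x^2*(3 - 15*t) + x*(-10*t^2 + 42*t - 8) + 5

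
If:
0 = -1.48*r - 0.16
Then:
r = -0.11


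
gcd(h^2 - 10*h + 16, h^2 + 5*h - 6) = 1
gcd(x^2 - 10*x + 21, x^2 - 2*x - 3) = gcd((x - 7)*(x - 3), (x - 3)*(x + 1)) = x - 3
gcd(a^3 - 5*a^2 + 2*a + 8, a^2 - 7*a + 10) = a - 2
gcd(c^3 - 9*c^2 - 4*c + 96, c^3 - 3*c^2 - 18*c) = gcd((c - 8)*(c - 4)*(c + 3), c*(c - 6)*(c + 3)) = c + 3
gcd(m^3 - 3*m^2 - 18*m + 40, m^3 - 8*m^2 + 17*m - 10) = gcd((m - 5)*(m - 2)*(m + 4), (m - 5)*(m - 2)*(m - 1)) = m^2 - 7*m + 10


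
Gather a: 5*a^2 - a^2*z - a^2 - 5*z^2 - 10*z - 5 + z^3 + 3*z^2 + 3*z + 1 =a^2*(4 - z) + z^3 - 2*z^2 - 7*z - 4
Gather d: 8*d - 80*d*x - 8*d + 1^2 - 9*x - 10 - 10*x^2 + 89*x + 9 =-80*d*x - 10*x^2 + 80*x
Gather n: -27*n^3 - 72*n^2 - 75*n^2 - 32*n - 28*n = -27*n^3 - 147*n^2 - 60*n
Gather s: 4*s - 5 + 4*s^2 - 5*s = 4*s^2 - s - 5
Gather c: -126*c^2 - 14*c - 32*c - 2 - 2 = -126*c^2 - 46*c - 4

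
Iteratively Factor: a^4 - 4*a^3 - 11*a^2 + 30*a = (a - 2)*(a^3 - 2*a^2 - 15*a) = a*(a - 2)*(a^2 - 2*a - 15) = a*(a - 5)*(a - 2)*(a + 3)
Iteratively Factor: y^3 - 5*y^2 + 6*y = (y - 3)*(y^2 - 2*y) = (y - 3)*(y - 2)*(y)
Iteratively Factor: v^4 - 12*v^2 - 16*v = (v)*(v^3 - 12*v - 16) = v*(v - 4)*(v^2 + 4*v + 4) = v*(v - 4)*(v + 2)*(v + 2)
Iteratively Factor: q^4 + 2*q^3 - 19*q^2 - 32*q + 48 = (q + 3)*(q^3 - q^2 - 16*q + 16) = (q + 3)*(q + 4)*(q^2 - 5*q + 4) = (q - 1)*(q + 3)*(q + 4)*(q - 4)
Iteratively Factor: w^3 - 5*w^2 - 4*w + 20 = (w - 5)*(w^2 - 4) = (w - 5)*(w + 2)*(w - 2)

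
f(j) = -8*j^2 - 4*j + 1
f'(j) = -16*j - 4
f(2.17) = -45.35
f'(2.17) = -38.72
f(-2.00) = -23.00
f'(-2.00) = 28.00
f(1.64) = -27.08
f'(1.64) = -30.24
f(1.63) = -26.78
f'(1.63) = -30.08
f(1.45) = -21.62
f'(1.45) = -27.20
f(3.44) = -107.43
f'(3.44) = -59.04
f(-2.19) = -28.61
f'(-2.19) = 31.04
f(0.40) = -1.88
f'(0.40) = -10.40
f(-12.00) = -1103.00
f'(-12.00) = 188.00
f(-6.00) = -263.00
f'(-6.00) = 92.00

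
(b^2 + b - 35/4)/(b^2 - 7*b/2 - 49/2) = (b - 5/2)/(b - 7)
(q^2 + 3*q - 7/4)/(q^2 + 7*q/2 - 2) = (q + 7/2)/(q + 4)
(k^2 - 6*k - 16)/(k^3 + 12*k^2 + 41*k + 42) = (k - 8)/(k^2 + 10*k + 21)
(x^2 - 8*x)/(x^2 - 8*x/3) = 3*(x - 8)/(3*x - 8)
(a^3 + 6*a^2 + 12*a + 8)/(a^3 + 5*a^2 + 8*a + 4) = (a + 2)/(a + 1)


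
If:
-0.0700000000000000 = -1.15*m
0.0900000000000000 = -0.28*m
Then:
No Solution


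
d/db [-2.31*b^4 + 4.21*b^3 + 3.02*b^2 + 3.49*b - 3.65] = -9.24*b^3 + 12.63*b^2 + 6.04*b + 3.49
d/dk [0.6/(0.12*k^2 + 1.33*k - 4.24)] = (-0.144*k - 0.798)/(0.12*k^2 + 1.33*k - 4.24)^2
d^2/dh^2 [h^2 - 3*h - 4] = 2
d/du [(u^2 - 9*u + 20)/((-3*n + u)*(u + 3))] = ((9 - 2*u)*(3*n - u)*(u + 3) + (3*n - u)*(u^2 - 9*u + 20) + (u + 3)*(-u^2 + 9*u - 20))/((3*n - u)^2*(u + 3)^2)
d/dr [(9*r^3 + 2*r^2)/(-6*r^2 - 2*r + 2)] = r*(-27*r^3 - 18*r^2 + 25*r + 4)/(2*(9*r^4 + 6*r^3 - 5*r^2 - 2*r + 1))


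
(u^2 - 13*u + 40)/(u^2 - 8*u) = (u - 5)/u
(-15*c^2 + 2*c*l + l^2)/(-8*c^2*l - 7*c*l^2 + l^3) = (15*c^2 - 2*c*l - l^2)/(l*(8*c^2 + 7*c*l - l^2))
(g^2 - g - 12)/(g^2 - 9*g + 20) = (g + 3)/(g - 5)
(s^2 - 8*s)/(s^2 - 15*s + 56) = s/(s - 7)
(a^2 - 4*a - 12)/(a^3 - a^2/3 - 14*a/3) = 3*(a - 6)/(a*(3*a - 7))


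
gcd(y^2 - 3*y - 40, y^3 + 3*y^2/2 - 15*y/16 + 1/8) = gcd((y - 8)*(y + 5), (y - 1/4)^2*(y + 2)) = 1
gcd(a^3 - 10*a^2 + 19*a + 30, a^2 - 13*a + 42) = a - 6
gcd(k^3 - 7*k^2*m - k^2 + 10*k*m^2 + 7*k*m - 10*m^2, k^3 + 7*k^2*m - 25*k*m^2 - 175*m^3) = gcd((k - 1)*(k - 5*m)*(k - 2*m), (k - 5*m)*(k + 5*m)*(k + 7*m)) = k - 5*m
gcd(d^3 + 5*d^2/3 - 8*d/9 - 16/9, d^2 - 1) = d - 1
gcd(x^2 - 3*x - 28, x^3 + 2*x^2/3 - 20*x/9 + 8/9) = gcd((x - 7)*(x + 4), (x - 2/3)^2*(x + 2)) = 1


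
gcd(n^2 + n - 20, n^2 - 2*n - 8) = n - 4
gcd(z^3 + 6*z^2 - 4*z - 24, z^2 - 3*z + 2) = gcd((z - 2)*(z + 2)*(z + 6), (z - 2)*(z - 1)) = z - 2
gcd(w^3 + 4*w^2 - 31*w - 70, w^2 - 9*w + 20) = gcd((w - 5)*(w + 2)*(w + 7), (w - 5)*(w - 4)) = w - 5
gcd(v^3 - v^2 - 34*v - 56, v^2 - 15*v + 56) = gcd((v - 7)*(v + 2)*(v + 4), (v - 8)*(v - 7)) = v - 7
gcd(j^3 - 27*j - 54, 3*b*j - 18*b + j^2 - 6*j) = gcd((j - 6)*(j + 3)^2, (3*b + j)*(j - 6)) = j - 6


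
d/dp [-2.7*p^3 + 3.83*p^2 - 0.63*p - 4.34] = -8.1*p^2 + 7.66*p - 0.63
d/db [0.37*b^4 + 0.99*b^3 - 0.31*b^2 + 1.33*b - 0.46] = 1.48*b^3 + 2.97*b^2 - 0.62*b + 1.33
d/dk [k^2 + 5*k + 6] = 2*k + 5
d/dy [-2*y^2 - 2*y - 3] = -4*y - 2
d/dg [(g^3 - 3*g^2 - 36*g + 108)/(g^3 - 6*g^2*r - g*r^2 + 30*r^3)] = ((-3*g^2 + 12*g*r + r^2)*(g^3 - 3*g^2 - 36*g + 108) + 3*(g^2 - 2*g - 12)*(g^3 - 6*g^2*r - g*r^2 + 30*r^3))/(g^3 - 6*g^2*r - g*r^2 + 30*r^3)^2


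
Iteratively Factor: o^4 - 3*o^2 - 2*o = (o)*(o^3 - 3*o - 2) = o*(o + 1)*(o^2 - o - 2) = o*(o + 1)^2*(o - 2)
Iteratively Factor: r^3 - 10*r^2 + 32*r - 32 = (r - 4)*(r^2 - 6*r + 8) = (r - 4)*(r - 2)*(r - 4)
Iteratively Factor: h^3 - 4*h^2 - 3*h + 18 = (h + 2)*(h^2 - 6*h + 9) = (h - 3)*(h + 2)*(h - 3)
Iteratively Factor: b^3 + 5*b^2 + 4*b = (b)*(b^2 + 5*b + 4) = b*(b + 4)*(b + 1)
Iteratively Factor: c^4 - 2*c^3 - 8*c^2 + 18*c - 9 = (c - 1)*(c^3 - c^2 - 9*c + 9) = (c - 3)*(c - 1)*(c^2 + 2*c - 3) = (c - 3)*(c - 1)^2*(c + 3)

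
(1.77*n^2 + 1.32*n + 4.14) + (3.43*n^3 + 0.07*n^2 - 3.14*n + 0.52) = 3.43*n^3 + 1.84*n^2 - 1.82*n + 4.66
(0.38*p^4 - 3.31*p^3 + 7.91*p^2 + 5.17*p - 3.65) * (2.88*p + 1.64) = 1.0944*p^5 - 8.9096*p^4 + 17.3524*p^3 + 27.862*p^2 - 2.0332*p - 5.986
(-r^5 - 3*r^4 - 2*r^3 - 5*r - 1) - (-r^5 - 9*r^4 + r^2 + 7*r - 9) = 6*r^4 - 2*r^3 - r^2 - 12*r + 8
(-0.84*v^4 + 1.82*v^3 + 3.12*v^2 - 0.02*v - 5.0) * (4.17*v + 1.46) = -3.5028*v^5 + 6.363*v^4 + 15.6676*v^3 + 4.4718*v^2 - 20.8792*v - 7.3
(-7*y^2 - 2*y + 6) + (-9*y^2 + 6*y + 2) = -16*y^2 + 4*y + 8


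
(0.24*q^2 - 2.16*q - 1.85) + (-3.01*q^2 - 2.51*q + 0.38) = -2.77*q^2 - 4.67*q - 1.47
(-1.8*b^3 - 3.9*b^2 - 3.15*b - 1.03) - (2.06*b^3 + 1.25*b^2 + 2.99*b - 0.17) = -3.86*b^3 - 5.15*b^2 - 6.14*b - 0.86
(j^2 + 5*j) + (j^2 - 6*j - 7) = 2*j^2 - j - 7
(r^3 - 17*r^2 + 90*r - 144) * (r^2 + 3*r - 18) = r^5 - 14*r^4 + 21*r^3 + 432*r^2 - 2052*r + 2592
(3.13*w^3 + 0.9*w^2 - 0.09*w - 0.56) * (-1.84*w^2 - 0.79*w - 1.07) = -5.7592*w^5 - 4.1287*w^4 - 3.8945*w^3 + 0.1385*w^2 + 0.5387*w + 0.5992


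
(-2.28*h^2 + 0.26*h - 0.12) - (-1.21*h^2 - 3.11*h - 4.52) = -1.07*h^2 + 3.37*h + 4.4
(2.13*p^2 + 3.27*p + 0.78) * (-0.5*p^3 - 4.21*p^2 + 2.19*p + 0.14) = -1.065*p^5 - 10.6023*p^4 - 9.492*p^3 + 4.1757*p^2 + 2.166*p + 0.1092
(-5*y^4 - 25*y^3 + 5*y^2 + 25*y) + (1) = -5*y^4 - 25*y^3 + 5*y^2 + 25*y + 1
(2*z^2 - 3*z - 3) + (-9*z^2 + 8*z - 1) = -7*z^2 + 5*z - 4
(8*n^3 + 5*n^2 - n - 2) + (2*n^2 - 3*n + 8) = 8*n^3 + 7*n^2 - 4*n + 6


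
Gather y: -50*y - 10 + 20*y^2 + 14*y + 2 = 20*y^2 - 36*y - 8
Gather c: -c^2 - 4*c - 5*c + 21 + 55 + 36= -c^2 - 9*c + 112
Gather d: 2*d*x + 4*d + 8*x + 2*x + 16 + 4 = d*(2*x + 4) + 10*x + 20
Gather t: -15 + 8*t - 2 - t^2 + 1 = -t^2 + 8*t - 16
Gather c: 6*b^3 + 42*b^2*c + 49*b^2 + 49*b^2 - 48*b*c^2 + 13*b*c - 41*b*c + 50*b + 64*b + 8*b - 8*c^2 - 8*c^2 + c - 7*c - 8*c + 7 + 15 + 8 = 6*b^3 + 98*b^2 + 122*b + c^2*(-48*b - 16) + c*(42*b^2 - 28*b - 14) + 30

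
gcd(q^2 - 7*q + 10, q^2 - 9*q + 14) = q - 2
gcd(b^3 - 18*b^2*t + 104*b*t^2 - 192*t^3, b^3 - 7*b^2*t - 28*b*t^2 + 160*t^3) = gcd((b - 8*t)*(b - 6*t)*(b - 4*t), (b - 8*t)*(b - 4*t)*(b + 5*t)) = b^2 - 12*b*t + 32*t^2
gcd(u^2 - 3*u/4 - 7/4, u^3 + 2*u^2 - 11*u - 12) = u + 1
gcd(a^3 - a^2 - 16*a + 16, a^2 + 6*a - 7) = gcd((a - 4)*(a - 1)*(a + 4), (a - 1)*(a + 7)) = a - 1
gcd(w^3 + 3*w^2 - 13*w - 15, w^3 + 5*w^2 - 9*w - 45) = w^2 + 2*w - 15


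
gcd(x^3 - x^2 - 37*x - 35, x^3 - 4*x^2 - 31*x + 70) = x^2 - 2*x - 35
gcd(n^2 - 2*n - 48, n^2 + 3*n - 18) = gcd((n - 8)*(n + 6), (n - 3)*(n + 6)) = n + 6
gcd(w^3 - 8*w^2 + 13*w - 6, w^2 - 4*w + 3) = w - 1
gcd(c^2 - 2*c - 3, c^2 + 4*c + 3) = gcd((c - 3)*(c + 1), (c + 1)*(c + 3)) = c + 1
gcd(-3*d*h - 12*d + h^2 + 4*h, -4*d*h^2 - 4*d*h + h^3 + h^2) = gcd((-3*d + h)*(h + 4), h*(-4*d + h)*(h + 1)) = 1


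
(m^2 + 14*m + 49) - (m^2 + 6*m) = 8*m + 49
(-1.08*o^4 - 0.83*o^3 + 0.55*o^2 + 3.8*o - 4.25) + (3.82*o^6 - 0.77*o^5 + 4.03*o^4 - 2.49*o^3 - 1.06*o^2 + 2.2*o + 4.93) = 3.82*o^6 - 0.77*o^5 + 2.95*o^4 - 3.32*o^3 - 0.51*o^2 + 6.0*o + 0.68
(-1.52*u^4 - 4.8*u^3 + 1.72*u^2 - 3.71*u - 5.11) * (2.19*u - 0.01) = -3.3288*u^5 - 10.4968*u^4 + 3.8148*u^3 - 8.1421*u^2 - 11.1538*u + 0.0511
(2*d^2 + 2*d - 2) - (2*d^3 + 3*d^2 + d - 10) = -2*d^3 - d^2 + d + 8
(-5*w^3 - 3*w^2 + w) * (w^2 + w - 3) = -5*w^5 - 8*w^4 + 13*w^3 + 10*w^2 - 3*w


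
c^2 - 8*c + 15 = (c - 5)*(c - 3)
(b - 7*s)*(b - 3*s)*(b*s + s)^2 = b^4*s^2 - 10*b^3*s^3 + 2*b^3*s^2 + 21*b^2*s^4 - 20*b^2*s^3 + b^2*s^2 + 42*b*s^4 - 10*b*s^3 + 21*s^4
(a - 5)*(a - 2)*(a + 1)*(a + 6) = a^4 - 33*a^2 + 28*a + 60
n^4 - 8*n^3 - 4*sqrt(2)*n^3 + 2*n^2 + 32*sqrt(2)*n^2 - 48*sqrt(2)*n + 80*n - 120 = (n - 6)*(n - 2)*(n - 5*sqrt(2))*(n + sqrt(2))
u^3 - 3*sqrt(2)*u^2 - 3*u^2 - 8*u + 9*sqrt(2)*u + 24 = (u - 3)*(u - 4*sqrt(2))*(u + sqrt(2))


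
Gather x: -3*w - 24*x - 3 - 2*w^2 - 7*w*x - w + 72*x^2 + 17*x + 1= -2*w^2 - 4*w + 72*x^2 + x*(-7*w - 7) - 2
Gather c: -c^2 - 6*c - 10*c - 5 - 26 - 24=-c^2 - 16*c - 55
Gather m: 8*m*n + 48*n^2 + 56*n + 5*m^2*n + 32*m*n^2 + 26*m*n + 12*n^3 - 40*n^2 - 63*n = 5*m^2*n + m*(32*n^2 + 34*n) + 12*n^3 + 8*n^2 - 7*n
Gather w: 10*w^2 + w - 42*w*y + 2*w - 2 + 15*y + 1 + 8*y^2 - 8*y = 10*w^2 + w*(3 - 42*y) + 8*y^2 + 7*y - 1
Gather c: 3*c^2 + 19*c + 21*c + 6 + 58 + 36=3*c^2 + 40*c + 100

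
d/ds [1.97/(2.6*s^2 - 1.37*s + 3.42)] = (2.6989 - 10.244*s)/(2.6*s^2 - 1.37*s + 3.42)^2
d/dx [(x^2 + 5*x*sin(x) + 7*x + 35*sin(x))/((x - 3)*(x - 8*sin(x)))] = (13*x^3*cos(x) - 13*x^2*sin(x) + 52*x^2*cos(x) - 10*x^2 - 22*x*sin(x) - 273*x*cos(x) + 400*sin(x)^2 + 273*sin(x))/((x - 3)^2*(x - 8*sin(x))^2)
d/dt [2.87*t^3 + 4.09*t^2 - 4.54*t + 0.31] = 8.61*t^2 + 8.18*t - 4.54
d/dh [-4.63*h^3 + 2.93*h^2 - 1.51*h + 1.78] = -13.89*h^2 + 5.86*h - 1.51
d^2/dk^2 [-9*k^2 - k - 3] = -18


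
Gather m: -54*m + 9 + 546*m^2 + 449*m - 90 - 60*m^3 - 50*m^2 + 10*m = -60*m^3 + 496*m^2 + 405*m - 81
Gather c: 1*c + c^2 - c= c^2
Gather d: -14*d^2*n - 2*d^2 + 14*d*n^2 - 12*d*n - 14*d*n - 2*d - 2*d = d^2*(-14*n - 2) + d*(14*n^2 - 26*n - 4)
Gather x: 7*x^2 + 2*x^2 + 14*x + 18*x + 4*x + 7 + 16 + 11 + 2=9*x^2 + 36*x + 36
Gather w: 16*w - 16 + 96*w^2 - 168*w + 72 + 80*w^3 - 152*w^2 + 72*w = 80*w^3 - 56*w^2 - 80*w + 56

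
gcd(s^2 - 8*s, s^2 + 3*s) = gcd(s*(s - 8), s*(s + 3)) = s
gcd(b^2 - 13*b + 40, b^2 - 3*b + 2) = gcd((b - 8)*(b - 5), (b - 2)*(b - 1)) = 1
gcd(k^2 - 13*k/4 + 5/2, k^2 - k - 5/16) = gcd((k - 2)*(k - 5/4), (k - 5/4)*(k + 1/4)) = k - 5/4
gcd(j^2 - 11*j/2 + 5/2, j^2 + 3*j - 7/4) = j - 1/2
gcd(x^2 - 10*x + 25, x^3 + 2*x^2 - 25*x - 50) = x - 5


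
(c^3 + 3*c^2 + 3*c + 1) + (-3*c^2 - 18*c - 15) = c^3 - 15*c - 14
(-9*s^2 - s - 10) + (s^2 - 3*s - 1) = -8*s^2 - 4*s - 11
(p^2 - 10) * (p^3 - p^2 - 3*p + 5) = p^5 - p^4 - 13*p^3 + 15*p^2 + 30*p - 50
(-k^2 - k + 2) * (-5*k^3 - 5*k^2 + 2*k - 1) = 5*k^5 + 10*k^4 - 7*k^3 - 11*k^2 + 5*k - 2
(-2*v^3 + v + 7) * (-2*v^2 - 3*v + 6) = 4*v^5 + 6*v^4 - 14*v^3 - 17*v^2 - 15*v + 42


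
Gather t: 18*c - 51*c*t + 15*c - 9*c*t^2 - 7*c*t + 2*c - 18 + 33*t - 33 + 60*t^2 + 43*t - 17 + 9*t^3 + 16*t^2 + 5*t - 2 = 35*c + 9*t^3 + t^2*(76 - 9*c) + t*(81 - 58*c) - 70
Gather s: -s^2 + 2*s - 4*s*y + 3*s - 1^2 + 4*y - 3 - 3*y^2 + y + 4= -s^2 + s*(5 - 4*y) - 3*y^2 + 5*y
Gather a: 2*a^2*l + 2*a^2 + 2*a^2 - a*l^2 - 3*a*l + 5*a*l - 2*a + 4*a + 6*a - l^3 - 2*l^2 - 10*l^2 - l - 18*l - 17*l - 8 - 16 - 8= a^2*(2*l + 4) + a*(-l^2 + 2*l + 8) - l^3 - 12*l^2 - 36*l - 32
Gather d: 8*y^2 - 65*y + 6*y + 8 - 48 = 8*y^2 - 59*y - 40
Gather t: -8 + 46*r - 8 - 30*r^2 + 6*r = -30*r^2 + 52*r - 16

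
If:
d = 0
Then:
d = 0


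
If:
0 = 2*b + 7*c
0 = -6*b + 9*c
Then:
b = 0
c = 0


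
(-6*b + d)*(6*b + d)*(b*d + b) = -36*b^3*d - 36*b^3 + b*d^3 + b*d^2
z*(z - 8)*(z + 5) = z^3 - 3*z^2 - 40*z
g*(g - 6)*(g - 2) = g^3 - 8*g^2 + 12*g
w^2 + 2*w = w*(w + 2)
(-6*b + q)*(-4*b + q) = 24*b^2 - 10*b*q + q^2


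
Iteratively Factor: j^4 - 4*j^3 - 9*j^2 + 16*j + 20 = (j - 2)*(j^3 - 2*j^2 - 13*j - 10) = (j - 5)*(j - 2)*(j^2 + 3*j + 2) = (j - 5)*(j - 2)*(j + 1)*(j + 2)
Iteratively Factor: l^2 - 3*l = (l - 3)*(l)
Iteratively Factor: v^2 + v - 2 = (v - 1)*(v + 2)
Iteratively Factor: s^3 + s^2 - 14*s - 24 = (s + 3)*(s^2 - 2*s - 8) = (s + 2)*(s + 3)*(s - 4)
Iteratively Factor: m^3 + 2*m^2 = (m)*(m^2 + 2*m) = m^2*(m + 2)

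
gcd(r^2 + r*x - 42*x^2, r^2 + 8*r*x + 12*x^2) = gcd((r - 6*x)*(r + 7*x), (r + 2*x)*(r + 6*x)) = 1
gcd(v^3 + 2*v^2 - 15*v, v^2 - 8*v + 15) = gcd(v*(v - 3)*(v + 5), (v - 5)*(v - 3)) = v - 3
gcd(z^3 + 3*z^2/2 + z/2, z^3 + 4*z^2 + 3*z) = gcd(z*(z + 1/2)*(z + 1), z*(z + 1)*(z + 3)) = z^2 + z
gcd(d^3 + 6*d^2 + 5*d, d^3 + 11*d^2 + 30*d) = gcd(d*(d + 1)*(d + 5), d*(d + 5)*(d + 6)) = d^2 + 5*d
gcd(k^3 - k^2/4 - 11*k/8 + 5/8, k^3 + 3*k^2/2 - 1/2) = k - 1/2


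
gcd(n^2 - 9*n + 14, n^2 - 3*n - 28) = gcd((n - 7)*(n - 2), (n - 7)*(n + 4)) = n - 7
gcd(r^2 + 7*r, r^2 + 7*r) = r^2 + 7*r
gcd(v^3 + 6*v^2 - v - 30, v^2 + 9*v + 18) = v + 3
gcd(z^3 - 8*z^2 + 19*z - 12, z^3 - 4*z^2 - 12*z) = 1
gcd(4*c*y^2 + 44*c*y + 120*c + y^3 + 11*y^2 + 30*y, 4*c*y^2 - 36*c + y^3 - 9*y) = 4*c + y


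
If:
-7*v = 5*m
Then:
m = -7*v/5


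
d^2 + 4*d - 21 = (d - 3)*(d + 7)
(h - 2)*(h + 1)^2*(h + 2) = h^4 + 2*h^3 - 3*h^2 - 8*h - 4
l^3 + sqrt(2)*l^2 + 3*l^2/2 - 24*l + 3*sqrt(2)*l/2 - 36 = (l + 3/2)*(l - 3*sqrt(2))*(l + 4*sqrt(2))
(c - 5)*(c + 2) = c^2 - 3*c - 10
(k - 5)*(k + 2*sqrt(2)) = k^2 - 5*k + 2*sqrt(2)*k - 10*sqrt(2)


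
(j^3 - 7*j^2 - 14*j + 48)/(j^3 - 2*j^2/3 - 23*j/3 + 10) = 3*(j - 8)/(3*j - 5)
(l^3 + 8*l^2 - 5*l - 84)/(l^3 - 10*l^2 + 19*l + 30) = (l^3 + 8*l^2 - 5*l - 84)/(l^3 - 10*l^2 + 19*l + 30)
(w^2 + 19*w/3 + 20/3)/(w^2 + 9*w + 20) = (w + 4/3)/(w + 4)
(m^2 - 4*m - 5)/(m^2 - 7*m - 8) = (m - 5)/(m - 8)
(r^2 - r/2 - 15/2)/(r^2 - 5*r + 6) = (r + 5/2)/(r - 2)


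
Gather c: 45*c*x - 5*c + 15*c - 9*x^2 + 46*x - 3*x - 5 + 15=c*(45*x + 10) - 9*x^2 + 43*x + 10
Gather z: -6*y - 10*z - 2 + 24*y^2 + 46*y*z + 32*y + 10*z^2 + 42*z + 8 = 24*y^2 + 26*y + 10*z^2 + z*(46*y + 32) + 6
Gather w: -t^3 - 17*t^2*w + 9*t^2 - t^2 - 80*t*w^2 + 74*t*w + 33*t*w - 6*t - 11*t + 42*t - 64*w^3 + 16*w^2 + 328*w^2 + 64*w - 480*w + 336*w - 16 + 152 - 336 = -t^3 + 8*t^2 + 25*t - 64*w^3 + w^2*(344 - 80*t) + w*(-17*t^2 + 107*t - 80) - 200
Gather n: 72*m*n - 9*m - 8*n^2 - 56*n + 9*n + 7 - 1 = -9*m - 8*n^2 + n*(72*m - 47) + 6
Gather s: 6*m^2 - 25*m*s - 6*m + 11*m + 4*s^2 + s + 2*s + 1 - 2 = 6*m^2 + 5*m + 4*s^2 + s*(3 - 25*m) - 1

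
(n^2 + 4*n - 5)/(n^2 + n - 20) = (n - 1)/(n - 4)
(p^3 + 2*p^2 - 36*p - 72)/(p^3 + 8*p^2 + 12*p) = (p - 6)/p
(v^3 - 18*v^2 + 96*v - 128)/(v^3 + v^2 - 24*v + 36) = (v^2 - 16*v + 64)/(v^2 + 3*v - 18)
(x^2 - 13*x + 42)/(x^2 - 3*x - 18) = (x - 7)/(x + 3)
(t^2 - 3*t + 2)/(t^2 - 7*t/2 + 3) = 2*(t - 1)/(2*t - 3)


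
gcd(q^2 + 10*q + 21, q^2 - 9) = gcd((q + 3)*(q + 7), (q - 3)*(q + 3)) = q + 3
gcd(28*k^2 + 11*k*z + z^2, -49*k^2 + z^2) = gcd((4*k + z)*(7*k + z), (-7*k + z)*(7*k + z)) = 7*k + z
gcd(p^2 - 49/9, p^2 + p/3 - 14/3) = p + 7/3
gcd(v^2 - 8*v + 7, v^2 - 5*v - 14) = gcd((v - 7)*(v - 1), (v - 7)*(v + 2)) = v - 7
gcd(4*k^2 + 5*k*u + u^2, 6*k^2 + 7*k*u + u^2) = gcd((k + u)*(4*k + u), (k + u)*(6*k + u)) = k + u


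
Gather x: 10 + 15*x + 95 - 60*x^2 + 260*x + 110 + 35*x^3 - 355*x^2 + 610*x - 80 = 35*x^3 - 415*x^2 + 885*x + 135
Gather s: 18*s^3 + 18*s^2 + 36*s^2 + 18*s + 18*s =18*s^3 + 54*s^2 + 36*s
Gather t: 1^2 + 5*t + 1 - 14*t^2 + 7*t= -14*t^2 + 12*t + 2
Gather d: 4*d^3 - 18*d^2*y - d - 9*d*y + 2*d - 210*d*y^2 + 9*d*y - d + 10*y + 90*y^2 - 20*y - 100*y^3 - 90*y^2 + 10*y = 4*d^3 - 18*d^2*y - 210*d*y^2 - 100*y^3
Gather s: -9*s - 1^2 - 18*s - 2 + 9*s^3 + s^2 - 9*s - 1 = 9*s^3 + s^2 - 36*s - 4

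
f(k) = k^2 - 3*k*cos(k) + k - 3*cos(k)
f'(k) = 3*k*sin(k) + 2*k + 3*sin(k) - 3*cos(k) + 1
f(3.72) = 29.42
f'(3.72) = 3.21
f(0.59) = -3.03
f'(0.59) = 2.34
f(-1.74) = 0.91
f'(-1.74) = 0.21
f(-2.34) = 0.34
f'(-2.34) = 1.29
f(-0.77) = -0.67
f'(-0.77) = -3.17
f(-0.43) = -1.80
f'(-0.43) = -3.30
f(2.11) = 11.35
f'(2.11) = 14.77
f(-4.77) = 18.63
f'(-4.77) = -20.00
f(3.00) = 23.88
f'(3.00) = 11.66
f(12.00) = 123.09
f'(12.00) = 1.54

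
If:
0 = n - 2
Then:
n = 2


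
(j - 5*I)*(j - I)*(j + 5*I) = j^3 - I*j^2 + 25*j - 25*I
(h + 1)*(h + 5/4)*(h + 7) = h^3 + 37*h^2/4 + 17*h + 35/4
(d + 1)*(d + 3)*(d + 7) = d^3 + 11*d^2 + 31*d + 21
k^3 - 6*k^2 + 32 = (k - 4)^2*(k + 2)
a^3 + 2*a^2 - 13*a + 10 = (a - 2)*(a - 1)*(a + 5)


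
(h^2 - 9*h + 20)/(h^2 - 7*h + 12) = (h - 5)/(h - 3)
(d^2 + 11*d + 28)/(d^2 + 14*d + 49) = (d + 4)/(d + 7)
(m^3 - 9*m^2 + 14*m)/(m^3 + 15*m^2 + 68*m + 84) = m*(m^2 - 9*m + 14)/(m^3 + 15*m^2 + 68*m + 84)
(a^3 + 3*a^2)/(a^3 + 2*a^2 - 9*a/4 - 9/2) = 4*a^2*(a + 3)/(4*a^3 + 8*a^2 - 9*a - 18)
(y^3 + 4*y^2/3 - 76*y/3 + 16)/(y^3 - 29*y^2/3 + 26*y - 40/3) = (y + 6)/(y - 5)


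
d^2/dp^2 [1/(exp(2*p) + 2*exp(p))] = 2*(4*(exp(p) + 1)^2 - (exp(p) + 2)*(2*exp(p) + 1))*exp(-p)/(exp(p) + 2)^3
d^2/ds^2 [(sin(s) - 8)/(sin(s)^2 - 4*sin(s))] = (-9*sin(s)^2 + 28*sin(s) + 80/sin(s) + 253/(2*sin(s)^2) + 21*sin(3*s)/sin(s)^3 + sin(5*s)/(2*sin(s)^3) - 256/sin(s)^3)/(sin(s) - 4)^3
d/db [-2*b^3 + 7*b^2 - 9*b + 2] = -6*b^2 + 14*b - 9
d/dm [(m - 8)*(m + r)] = 2*m + r - 8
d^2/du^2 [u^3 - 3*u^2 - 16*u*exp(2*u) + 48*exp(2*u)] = -64*u*exp(2*u) + 6*u + 128*exp(2*u) - 6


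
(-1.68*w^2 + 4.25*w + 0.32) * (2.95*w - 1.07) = -4.956*w^3 + 14.3351*w^2 - 3.6035*w - 0.3424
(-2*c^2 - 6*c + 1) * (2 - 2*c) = 4*c^3 + 8*c^2 - 14*c + 2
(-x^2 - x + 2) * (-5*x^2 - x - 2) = 5*x^4 + 6*x^3 - 7*x^2 - 4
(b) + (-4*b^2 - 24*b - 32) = -4*b^2 - 23*b - 32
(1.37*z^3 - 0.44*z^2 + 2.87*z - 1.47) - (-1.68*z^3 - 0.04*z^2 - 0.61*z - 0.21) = 3.05*z^3 - 0.4*z^2 + 3.48*z - 1.26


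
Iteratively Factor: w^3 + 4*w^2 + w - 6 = (w + 3)*(w^2 + w - 2) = (w + 2)*(w + 3)*(w - 1)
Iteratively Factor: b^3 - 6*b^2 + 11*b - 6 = (b - 3)*(b^2 - 3*b + 2) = (b - 3)*(b - 1)*(b - 2)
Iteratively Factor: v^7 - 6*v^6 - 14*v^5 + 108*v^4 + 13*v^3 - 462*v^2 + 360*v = (v - 4)*(v^6 - 2*v^5 - 22*v^4 + 20*v^3 + 93*v^2 - 90*v) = v*(v - 4)*(v^5 - 2*v^4 - 22*v^3 + 20*v^2 + 93*v - 90) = v*(v - 4)*(v - 1)*(v^4 - v^3 - 23*v^2 - 3*v + 90) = v*(v - 4)*(v - 2)*(v - 1)*(v^3 + v^2 - 21*v - 45) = v*(v - 5)*(v - 4)*(v - 2)*(v - 1)*(v^2 + 6*v + 9) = v*(v - 5)*(v - 4)*(v - 2)*(v - 1)*(v + 3)*(v + 3)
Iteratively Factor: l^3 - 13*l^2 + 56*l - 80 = (l - 4)*(l^2 - 9*l + 20) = (l - 4)^2*(l - 5)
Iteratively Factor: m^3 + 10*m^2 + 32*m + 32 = (m + 4)*(m^2 + 6*m + 8) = (m + 2)*(m + 4)*(m + 4)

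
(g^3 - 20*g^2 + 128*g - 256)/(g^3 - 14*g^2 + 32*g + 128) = (g - 4)/(g + 2)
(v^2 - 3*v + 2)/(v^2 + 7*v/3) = 3*(v^2 - 3*v + 2)/(v*(3*v + 7))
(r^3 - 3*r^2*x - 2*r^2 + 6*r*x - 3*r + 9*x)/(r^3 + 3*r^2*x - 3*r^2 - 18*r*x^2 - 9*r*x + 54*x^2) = (r + 1)/(r + 6*x)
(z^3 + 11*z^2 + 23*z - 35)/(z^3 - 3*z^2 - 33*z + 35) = (z + 7)/(z - 7)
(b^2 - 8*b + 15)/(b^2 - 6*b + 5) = (b - 3)/(b - 1)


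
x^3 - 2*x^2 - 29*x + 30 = (x - 6)*(x - 1)*(x + 5)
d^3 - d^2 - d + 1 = (d - 1)^2*(d + 1)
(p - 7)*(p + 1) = p^2 - 6*p - 7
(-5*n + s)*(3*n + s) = -15*n^2 - 2*n*s + s^2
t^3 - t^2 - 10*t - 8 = (t - 4)*(t + 1)*(t + 2)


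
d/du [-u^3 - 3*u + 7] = -3*u^2 - 3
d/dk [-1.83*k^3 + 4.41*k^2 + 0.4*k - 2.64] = -5.49*k^2 + 8.82*k + 0.4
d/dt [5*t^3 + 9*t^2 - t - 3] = 15*t^2 + 18*t - 1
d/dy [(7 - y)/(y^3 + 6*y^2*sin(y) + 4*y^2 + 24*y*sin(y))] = (6*y^3*cos(y) + 2*y^3 + 6*y^2*sin(y) - 18*y^2*cos(y) - 17*y^2 - 84*y*sin(y) - 168*y*cos(y) - 56*y - 168*sin(y))/(y^2*(y + 4)^2*(y + 6*sin(y))^2)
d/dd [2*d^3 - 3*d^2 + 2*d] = 6*d^2 - 6*d + 2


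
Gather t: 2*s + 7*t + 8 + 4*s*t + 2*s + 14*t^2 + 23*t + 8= 4*s + 14*t^2 + t*(4*s + 30) + 16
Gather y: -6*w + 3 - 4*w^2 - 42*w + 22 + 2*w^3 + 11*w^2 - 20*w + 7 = 2*w^3 + 7*w^2 - 68*w + 32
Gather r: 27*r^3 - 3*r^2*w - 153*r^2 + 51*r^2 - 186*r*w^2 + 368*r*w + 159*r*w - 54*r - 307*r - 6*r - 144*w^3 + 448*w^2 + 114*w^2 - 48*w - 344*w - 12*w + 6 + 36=27*r^3 + r^2*(-3*w - 102) + r*(-186*w^2 + 527*w - 367) - 144*w^3 + 562*w^2 - 404*w + 42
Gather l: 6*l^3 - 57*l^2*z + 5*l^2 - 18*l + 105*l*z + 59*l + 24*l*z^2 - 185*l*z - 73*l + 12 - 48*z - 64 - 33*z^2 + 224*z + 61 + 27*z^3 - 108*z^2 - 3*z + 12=6*l^3 + l^2*(5 - 57*z) + l*(24*z^2 - 80*z - 32) + 27*z^3 - 141*z^2 + 173*z + 21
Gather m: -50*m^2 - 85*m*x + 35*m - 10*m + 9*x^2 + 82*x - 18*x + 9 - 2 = -50*m^2 + m*(25 - 85*x) + 9*x^2 + 64*x + 7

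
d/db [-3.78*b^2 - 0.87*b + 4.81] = -7.56*b - 0.87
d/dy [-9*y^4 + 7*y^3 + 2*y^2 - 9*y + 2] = -36*y^3 + 21*y^2 + 4*y - 9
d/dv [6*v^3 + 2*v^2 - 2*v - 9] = 18*v^2 + 4*v - 2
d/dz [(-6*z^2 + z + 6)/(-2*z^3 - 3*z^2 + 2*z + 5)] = (-12*z^4 + 4*z^3 + 27*z^2 - 24*z - 7)/(4*z^6 + 12*z^5 + z^4 - 32*z^3 - 26*z^2 + 20*z + 25)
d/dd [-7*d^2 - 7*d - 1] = -14*d - 7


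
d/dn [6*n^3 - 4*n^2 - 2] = 2*n*(9*n - 4)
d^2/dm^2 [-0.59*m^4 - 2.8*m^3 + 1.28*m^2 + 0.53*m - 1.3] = -7.08*m^2 - 16.8*m + 2.56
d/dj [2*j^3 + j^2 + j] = 6*j^2 + 2*j + 1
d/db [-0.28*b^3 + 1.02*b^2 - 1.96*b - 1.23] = -0.84*b^2 + 2.04*b - 1.96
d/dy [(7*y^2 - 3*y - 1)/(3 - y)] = (-7*y^2 + 42*y - 10)/(y^2 - 6*y + 9)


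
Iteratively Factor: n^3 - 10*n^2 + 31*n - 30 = (n - 5)*(n^2 - 5*n + 6) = (n - 5)*(n - 2)*(n - 3)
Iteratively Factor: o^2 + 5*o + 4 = (o + 1)*(o + 4)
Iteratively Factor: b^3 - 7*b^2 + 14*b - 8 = (b - 2)*(b^2 - 5*b + 4) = (b - 4)*(b - 2)*(b - 1)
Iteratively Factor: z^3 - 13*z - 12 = (z + 1)*(z^2 - z - 12) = (z + 1)*(z + 3)*(z - 4)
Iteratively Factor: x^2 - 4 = (x - 2)*(x + 2)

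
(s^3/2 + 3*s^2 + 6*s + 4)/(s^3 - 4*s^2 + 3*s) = (s^3 + 6*s^2 + 12*s + 8)/(2*s*(s^2 - 4*s + 3))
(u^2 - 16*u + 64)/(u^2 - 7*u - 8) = (u - 8)/(u + 1)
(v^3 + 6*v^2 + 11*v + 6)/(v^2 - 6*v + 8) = (v^3 + 6*v^2 + 11*v + 6)/(v^2 - 6*v + 8)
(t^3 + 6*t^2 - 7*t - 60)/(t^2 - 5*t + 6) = (t^2 + 9*t + 20)/(t - 2)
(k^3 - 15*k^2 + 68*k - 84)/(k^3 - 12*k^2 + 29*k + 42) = (k - 2)/(k + 1)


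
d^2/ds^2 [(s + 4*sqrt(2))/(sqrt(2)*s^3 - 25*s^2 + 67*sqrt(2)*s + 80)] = 2*(6*s^5 - 27*sqrt(2)*s^4 - 1109*s^3 + 8628*sqrt(2)*s^2 - 36120*s + 38552*sqrt(2))/(2*sqrt(2)*s^9 - 150*s^8 + 2277*sqrt(2)*s^7 - 35245*s^6 + 140559*sqrt(2)*s^5 - 459030*s^4 - 183274*sqrt(2)*s^3 + 1674720*s^2 + 1286400*sqrt(2)*s + 512000)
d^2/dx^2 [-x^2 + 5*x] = -2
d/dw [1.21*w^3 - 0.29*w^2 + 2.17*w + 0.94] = 3.63*w^2 - 0.58*w + 2.17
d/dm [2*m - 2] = 2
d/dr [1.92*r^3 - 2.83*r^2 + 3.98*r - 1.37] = 5.76*r^2 - 5.66*r + 3.98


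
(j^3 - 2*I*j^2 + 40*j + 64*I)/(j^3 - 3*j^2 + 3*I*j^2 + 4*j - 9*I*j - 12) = (j^2 - 6*I*j + 16)/(j^2 - j*(3 + I) + 3*I)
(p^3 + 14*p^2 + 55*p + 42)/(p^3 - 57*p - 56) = (p + 6)/(p - 8)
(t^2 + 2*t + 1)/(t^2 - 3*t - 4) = (t + 1)/(t - 4)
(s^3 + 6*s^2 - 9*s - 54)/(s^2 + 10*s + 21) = (s^2 + 3*s - 18)/(s + 7)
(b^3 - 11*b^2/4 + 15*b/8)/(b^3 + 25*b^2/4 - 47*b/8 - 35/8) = b*(2*b - 3)/(2*b^2 + 15*b + 7)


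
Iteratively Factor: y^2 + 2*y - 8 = (y + 4)*(y - 2)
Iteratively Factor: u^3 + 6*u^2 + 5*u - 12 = (u + 3)*(u^2 + 3*u - 4) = (u + 3)*(u + 4)*(u - 1)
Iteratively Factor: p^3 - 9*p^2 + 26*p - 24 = (p - 4)*(p^2 - 5*p + 6) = (p - 4)*(p - 3)*(p - 2)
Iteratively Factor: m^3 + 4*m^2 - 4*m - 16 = (m - 2)*(m^2 + 6*m + 8) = (m - 2)*(m + 2)*(m + 4)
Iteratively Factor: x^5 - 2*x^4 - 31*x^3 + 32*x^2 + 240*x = (x + 4)*(x^4 - 6*x^3 - 7*x^2 + 60*x) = (x - 4)*(x + 4)*(x^3 - 2*x^2 - 15*x) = x*(x - 4)*(x + 4)*(x^2 - 2*x - 15) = x*(x - 5)*(x - 4)*(x + 4)*(x + 3)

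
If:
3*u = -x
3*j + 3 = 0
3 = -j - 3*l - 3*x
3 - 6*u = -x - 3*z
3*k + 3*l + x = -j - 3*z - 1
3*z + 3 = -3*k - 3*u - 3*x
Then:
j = -1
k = -5/12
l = 7/12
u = 5/12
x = -5/4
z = 1/4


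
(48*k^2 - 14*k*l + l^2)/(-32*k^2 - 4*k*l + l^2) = (-6*k + l)/(4*k + l)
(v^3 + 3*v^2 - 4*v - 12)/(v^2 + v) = (v^3 + 3*v^2 - 4*v - 12)/(v*(v + 1))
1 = 1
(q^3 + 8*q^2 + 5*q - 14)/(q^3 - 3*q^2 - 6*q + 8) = (q + 7)/(q - 4)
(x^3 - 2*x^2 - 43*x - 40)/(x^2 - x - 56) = (x^2 + 6*x + 5)/(x + 7)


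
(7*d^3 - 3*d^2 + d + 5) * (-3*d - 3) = -21*d^4 - 12*d^3 + 6*d^2 - 18*d - 15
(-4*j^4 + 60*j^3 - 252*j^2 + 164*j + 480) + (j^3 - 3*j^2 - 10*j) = -4*j^4 + 61*j^3 - 255*j^2 + 154*j + 480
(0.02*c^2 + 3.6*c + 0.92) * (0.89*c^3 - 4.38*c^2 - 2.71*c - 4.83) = 0.0178*c^5 + 3.1164*c^4 - 15.0034*c^3 - 13.8822*c^2 - 19.8812*c - 4.4436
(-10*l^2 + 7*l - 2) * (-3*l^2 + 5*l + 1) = 30*l^4 - 71*l^3 + 31*l^2 - 3*l - 2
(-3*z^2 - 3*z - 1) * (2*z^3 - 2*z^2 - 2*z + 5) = -6*z^5 + 10*z^3 - 7*z^2 - 13*z - 5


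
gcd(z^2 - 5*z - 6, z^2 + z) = z + 1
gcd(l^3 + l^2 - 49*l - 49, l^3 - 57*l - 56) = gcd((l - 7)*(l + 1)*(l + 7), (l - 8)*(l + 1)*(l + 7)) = l^2 + 8*l + 7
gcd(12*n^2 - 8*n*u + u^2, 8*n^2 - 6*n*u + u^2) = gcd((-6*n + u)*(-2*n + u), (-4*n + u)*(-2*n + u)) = -2*n + u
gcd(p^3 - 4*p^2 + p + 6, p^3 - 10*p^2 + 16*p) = p - 2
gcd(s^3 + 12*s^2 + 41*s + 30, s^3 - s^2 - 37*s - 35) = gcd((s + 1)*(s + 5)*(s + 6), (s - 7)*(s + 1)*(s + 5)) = s^2 + 6*s + 5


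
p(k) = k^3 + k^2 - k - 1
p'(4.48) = 68.17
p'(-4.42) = 48.77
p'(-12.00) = 407.00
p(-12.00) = -1573.00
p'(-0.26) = -1.32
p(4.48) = 104.51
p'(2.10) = 16.43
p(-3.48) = -27.55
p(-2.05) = -3.36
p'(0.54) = 0.95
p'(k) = 3*k^2 + 2*k - 1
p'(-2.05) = 7.51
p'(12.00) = 455.00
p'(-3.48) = 28.37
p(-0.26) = -0.69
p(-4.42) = -63.39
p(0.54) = -1.09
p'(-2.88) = 18.12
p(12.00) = 1859.00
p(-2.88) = -13.71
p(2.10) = 10.57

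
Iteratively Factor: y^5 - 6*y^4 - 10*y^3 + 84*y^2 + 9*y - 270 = (y - 3)*(y^4 - 3*y^3 - 19*y^2 + 27*y + 90) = (y - 5)*(y - 3)*(y^3 + 2*y^2 - 9*y - 18) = (y - 5)*(y - 3)*(y + 3)*(y^2 - y - 6) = (y - 5)*(y - 3)*(y + 2)*(y + 3)*(y - 3)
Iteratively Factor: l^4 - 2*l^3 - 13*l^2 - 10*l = (l + 1)*(l^3 - 3*l^2 - 10*l) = (l + 1)*(l + 2)*(l^2 - 5*l) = (l - 5)*(l + 1)*(l + 2)*(l)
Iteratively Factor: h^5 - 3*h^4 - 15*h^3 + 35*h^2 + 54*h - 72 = (h + 2)*(h^4 - 5*h^3 - 5*h^2 + 45*h - 36) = (h - 1)*(h + 2)*(h^3 - 4*h^2 - 9*h + 36) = (h - 4)*(h - 1)*(h + 2)*(h^2 - 9) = (h - 4)*(h - 1)*(h + 2)*(h + 3)*(h - 3)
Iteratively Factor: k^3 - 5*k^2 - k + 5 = (k + 1)*(k^2 - 6*k + 5) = (k - 1)*(k + 1)*(k - 5)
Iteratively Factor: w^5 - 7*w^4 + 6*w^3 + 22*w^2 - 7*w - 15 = (w - 5)*(w^4 - 2*w^3 - 4*w^2 + 2*w + 3) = (w - 5)*(w - 3)*(w^3 + w^2 - w - 1) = (w - 5)*(w - 3)*(w + 1)*(w^2 - 1) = (w - 5)*(w - 3)*(w - 1)*(w + 1)*(w + 1)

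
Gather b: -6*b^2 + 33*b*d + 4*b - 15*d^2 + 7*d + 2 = -6*b^2 + b*(33*d + 4) - 15*d^2 + 7*d + 2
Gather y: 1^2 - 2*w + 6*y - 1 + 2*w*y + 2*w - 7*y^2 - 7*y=-7*y^2 + y*(2*w - 1)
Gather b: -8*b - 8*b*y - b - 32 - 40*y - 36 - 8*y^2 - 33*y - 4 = b*(-8*y - 9) - 8*y^2 - 73*y - 72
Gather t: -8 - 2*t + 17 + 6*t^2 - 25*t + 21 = 6*t^2 - 27*t + 30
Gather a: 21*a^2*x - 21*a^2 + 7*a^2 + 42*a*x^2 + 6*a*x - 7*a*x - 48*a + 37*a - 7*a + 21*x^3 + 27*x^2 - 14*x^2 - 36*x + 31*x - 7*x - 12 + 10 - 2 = a^2*(21*x - 14) + a*(42*x^2 - x - 18) + 21*x^3 + 13*x^2 - 12*x - 4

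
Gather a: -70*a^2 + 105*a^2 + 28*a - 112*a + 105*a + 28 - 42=35*a^2 + 21*a - 14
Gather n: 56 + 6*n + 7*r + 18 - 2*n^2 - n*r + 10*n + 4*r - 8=-2*n^2 + n*(16 - r) + 11*r + 66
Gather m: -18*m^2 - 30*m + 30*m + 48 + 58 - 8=98 - 18*m^2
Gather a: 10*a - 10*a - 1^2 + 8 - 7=0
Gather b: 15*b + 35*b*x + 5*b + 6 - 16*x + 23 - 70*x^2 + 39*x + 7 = b*(35*x + 20) - 70*x^2 + 23*x + 36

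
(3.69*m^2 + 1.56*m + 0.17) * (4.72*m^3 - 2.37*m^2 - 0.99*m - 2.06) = 17.4168*m^5 - 1.3821*m^4 - 6.5479*m^3 - 9.5487*m^2 - 3.3819*m - 0.3502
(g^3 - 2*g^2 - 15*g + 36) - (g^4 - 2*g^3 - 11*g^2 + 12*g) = -g^4 + 3*g^3 + 9*g^2 - 27*g + 36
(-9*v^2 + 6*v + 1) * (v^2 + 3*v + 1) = -9*v^4 - 21*v^3 + 10*v^2 + 9*v + 1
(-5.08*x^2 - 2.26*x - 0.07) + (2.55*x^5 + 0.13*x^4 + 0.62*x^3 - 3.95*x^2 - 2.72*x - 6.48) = 2.55*x^5 + 0.13*x^4 + 0.62*x^3 - 9.03*x^2 - 4.98*x - 6.55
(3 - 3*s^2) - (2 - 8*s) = -3*s^2 + 8*s + 1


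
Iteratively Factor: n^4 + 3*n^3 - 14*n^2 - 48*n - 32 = (n + 1)*(n^3 + 2*n^2 - 16*n - 32) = (n + 1)*(n + 2)*(n^2 - 16) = (n + 1)*(n + 2)*(n + 4)*(n - 4)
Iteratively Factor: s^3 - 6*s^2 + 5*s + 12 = (s + 1)*(s^2 - 7*s + 12) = (s - 4)*(s + 1)*(s - 3)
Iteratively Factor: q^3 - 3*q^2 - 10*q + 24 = (q - 4)*(q^2 + q - 6) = (q - 4)*(q + 3)*(q - 2)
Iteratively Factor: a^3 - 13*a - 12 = (a + 3)*(a^2 - 3*a - 4) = (a + 1)*(a + 3)*(a - 4)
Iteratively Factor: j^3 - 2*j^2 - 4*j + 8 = (j - 2)*(j^2 - 4) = (j - 2)*(j + 2)*(j - 2)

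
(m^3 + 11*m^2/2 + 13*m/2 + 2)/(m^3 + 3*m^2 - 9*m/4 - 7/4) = 2*(m^2 + 5*m + 4)/(2*m^2 + 5*m - 7)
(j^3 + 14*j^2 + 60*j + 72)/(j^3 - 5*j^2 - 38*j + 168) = (j^2 + 8*j + 12)/(j^2 - 11*j + 28)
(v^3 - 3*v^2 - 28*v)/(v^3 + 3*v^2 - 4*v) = (v - 7)/(v - 1)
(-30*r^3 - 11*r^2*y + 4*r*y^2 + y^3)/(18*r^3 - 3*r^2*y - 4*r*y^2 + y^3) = (5*r + y)/(-3*r + y)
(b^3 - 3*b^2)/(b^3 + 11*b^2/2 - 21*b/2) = 2*b*(b - 3)/(2*b^2 + 11*b - 21)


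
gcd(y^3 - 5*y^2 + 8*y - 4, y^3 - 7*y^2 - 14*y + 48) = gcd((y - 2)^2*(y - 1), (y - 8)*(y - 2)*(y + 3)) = y - 2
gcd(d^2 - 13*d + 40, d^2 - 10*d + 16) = d - 8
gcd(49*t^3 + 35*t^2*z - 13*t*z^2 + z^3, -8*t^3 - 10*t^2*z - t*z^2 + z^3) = t + z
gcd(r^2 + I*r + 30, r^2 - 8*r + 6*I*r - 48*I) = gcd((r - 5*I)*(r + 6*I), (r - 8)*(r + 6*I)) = r + 6*I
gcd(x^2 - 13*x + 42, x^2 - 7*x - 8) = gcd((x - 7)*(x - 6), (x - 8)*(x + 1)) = 1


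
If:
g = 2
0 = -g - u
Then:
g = 2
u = -2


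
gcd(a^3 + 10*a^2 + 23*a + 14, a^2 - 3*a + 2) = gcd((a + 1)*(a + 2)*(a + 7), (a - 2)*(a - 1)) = 1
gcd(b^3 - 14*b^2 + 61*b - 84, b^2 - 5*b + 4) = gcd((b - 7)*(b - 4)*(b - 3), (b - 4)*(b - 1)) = b - 4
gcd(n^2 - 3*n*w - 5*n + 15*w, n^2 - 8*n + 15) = n - 5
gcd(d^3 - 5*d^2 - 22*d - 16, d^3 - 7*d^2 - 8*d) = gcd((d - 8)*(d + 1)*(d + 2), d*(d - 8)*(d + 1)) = d^2 - 7*d - 8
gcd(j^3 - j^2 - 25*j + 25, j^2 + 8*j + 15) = j + 5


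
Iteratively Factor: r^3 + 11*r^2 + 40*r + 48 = (r + 4)*(r^2 + 7*r + 12) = (r + 4)^2*(r + 3)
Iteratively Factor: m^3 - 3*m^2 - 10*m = (m + 2)*(m^2 - 5*m) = m*(m + 2)*(m - 5)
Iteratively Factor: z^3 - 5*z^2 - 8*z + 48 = (z - 4)*(z^2 - z - 12) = (z - 4)^2*(z + 3)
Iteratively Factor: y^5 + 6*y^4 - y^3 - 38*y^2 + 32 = (y + 4)*(y^4 + 2*y^3 - 9*y^2 - 2*y + 8) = (y - 1)*(y + 4)*(y^3 + 3*y^2 - 6*y - 8) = (y - 1)*(y + 1)*(y + 4)*(y^2 + 2*y - 8) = (y - 1)*(y + 1)*(y + 4)^2*(y - 2)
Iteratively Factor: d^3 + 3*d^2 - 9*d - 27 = (d - 3)*(d^2 + 6*d + 9) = (d - 3)*(d + 3)*(d + 3)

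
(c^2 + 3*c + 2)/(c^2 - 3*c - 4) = (c + 2)/(c - 4)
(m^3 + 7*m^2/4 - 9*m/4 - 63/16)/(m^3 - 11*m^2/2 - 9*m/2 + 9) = (m^2 + m/4 - 21/8)/(m^2 - 7*m + 6)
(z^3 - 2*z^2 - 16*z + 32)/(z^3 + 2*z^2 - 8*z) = (z - 4)/z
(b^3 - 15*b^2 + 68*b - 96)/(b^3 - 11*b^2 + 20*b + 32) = (b - 3)/(b + 1)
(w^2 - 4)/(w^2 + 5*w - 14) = (w + 2)/(w + 7)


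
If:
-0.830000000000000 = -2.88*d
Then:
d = 0.29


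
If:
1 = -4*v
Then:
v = -1/4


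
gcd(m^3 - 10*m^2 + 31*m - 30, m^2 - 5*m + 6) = m^2 - 5*m + 6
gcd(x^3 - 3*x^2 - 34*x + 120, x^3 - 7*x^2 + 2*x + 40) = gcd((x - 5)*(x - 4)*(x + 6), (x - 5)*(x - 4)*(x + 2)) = x^2 - 9*x + 20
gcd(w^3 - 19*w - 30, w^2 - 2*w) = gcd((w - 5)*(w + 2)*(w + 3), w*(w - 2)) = 1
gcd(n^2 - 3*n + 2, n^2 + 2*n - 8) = n - 2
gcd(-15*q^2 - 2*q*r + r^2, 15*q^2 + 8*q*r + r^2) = 3*q + r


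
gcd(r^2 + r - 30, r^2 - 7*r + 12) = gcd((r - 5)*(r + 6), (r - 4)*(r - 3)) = 1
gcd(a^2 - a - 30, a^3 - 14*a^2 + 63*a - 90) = a - 6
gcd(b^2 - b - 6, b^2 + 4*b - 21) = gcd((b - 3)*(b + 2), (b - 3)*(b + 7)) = b - 3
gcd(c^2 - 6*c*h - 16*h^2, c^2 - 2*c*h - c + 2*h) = 1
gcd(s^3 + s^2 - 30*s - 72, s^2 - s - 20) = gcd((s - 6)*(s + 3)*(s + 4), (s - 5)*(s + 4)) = s + 4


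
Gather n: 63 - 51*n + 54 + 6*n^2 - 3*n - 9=6*n^2 - 54*n + 108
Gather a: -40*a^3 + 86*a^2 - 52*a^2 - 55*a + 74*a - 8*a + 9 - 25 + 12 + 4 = -40*a^3 + 34*a^2 + 11*a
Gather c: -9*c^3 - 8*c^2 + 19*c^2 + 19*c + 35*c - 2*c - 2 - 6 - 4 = -9*c^3 + 11*c^2 + 52*c - 12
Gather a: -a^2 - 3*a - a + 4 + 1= -a^2 - 4*a + 5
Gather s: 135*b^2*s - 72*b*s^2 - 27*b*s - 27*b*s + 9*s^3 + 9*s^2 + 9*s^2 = 9*s^3 + s^2*(18 - 72*b) + s*(135*b^2 - 54*b)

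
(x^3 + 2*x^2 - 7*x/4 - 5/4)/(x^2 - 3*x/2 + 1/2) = (4*x^2 + 12*x + 5)/(2*(2*x - 1))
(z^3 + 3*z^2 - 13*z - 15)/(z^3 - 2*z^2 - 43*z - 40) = (z - 3)/(z - 8)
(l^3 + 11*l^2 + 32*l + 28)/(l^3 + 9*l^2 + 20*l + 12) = (l^2 + 9*l + 14)/(l^2 + 7*l + 6)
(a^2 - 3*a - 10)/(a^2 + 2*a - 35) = (a + 2)/(a + 7)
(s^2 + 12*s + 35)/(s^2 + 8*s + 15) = (s + 7)/(s + 3)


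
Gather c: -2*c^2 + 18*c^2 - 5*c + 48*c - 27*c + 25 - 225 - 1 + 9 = 16*c^2 + 16*c - 192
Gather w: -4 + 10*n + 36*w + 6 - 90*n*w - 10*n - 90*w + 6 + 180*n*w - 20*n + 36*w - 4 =-20*n + w*(90*n - 18) + 4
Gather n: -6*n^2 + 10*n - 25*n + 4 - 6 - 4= -6*n^2 - 15*n - 6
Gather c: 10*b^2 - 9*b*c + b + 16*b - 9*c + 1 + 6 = 10*b^2 + 17*b + c*(-9*b - 9) + 7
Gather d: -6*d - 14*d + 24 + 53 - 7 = 70 - 20*d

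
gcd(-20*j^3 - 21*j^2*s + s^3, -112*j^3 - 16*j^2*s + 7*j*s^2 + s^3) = 4*j + s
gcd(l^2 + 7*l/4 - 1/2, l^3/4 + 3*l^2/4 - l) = 1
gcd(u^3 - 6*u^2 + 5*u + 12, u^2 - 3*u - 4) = u^2 - 3*u - 4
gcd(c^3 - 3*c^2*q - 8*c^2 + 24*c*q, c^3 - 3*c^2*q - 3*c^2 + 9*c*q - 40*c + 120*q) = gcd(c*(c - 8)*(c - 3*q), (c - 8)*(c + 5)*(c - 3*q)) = -c^2 + 3*c*q + 8*c - 24*q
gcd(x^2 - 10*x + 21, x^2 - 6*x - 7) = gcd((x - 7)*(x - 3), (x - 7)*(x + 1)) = x - 7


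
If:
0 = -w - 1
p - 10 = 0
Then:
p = 10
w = -1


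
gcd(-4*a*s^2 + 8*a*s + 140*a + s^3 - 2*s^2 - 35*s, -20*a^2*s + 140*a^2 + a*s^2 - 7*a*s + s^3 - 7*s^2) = -4*a*s + 28*a + s^2 - 7*s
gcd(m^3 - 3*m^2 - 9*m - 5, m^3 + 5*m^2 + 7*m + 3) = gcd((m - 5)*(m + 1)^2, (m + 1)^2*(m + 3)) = m^2 + 2*m + 1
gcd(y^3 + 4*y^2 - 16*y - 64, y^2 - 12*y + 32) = y - 4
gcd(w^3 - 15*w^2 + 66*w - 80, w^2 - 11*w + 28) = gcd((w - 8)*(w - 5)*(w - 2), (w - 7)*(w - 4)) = 1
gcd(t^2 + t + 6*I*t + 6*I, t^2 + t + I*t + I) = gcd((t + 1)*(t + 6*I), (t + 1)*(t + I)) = t + 1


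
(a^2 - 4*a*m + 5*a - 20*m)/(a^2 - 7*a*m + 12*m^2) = (a + 5)/(a - 3*m)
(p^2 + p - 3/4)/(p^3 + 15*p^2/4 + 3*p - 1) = (4*p^2 + 4*p - 3)/(4*p^3 + 15*p^2 + 12*p - 4)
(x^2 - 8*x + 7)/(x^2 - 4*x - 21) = (x - 1)/(x + 3)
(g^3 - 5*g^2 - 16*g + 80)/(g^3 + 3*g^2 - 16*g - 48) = (g - 5)/(g + 3)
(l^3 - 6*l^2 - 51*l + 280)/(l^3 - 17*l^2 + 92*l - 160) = (l + 7)/(l - 4)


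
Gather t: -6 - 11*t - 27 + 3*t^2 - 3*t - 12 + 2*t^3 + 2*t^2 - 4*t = 2*t^3 + 5*t^2 - 18*t - 45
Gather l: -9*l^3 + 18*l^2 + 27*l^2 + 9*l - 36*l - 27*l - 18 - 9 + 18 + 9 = -9*l^3 + 45*l^2 - 54*l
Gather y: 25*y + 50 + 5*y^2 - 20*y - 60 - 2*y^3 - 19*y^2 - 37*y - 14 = -2*y^3 - 14*y^2 - 32*y - 24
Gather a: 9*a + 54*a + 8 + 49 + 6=63*a + 63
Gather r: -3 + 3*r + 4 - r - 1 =2*r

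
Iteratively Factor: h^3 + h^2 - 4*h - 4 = (h + 2)*(h^2 - h - 2) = (h + 1)*(h + 2)*(h - 2)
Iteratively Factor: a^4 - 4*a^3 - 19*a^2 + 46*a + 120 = (a + 2)*(a^3 - 6*a^2 - 7*a + 60) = (a - 4)*(a + 2)*(a^2 - 2*a - 15) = (a - 4)*(a + 2)*(a + 3)*(a - 5)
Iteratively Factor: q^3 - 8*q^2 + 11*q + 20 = (q - 5)*(q^2 - 3*q - 4) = (q - 5)*(q + 1)*(q - 4)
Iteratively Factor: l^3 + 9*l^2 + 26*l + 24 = (l + 4)*(l^2 + 5*l + 6) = (l + 3)*(l + 4)*(l + 2)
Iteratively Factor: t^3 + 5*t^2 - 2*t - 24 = (t + 3)*(t^2 + 2*t - 8) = (t + 3)*(t + 4)*(t - 2)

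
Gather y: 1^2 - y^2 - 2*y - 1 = -y^2 - 2*y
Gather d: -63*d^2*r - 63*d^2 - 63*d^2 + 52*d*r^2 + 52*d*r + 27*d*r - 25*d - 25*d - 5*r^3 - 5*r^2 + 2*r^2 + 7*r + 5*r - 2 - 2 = d^2*(-63*r - 126) + d*(52*r^2 + 79*r - 50) - 5*r^3 - 3*r^2 + 12*r - 4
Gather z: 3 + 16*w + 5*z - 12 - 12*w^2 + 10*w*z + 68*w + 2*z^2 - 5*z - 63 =-12*w^2 + 10*w*z + 84*w + 2*z^2 - 72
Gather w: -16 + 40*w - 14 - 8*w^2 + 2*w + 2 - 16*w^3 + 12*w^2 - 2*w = -16*w^3 + 4*w^2 + 40*w - 28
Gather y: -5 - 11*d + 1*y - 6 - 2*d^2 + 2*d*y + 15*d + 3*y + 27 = -2*d^2 + 4*d + y*(2*d + 4) + 16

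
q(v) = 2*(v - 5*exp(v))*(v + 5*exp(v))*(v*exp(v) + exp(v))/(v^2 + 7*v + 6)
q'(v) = 2*(1 - 5*exp(v))*(v + 5*exp(v))*(v*exp(v) + exp(v))/(v^2 + 7*v + 6) + 2*(-2*v - 7)*(v - 5*exp(v))*(v + 5*exp(v))*(v*exp(v) + exp(v))/(v^2 + 7*v + 6)^2 + 2*(v - 5*exp(v))*(v + 5*exp(v))*(v*exp(v) + 2*exp(v))/(v^2 + 7*v + 6) + 2*(v - 5*exp(v))*(v*exp(v) + exp(v))*(5*exp(v) + 1)/(v^2 + 7*v + 6) = 2*(v^3 + 7*v^2 - 75*v*exp(2*v) + 12*v - 425*exp(2*v))*exp(v)/(v^2 + 12*v + 36)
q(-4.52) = 0.30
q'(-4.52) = -0.04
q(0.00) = -8.33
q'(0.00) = -23.61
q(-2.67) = 0.29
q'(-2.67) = -0.03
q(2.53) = -11577.37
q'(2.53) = -33397.64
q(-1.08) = -0.24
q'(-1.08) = -1.28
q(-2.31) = 0.27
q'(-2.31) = -0.08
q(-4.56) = 0.30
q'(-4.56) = -0.04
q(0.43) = -28.16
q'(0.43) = -79.87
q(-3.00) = 0.30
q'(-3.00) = -0.00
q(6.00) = -273580784.17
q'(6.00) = -797947988.11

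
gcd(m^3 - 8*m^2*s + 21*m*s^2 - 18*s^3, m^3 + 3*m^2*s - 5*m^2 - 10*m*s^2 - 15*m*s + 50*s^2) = -m + 2*s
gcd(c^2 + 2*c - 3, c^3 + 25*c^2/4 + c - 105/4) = c + 3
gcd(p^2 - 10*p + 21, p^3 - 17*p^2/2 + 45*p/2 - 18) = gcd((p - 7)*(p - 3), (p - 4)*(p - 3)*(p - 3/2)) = p - 3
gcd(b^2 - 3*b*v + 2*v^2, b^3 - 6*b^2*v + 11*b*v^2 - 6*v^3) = b^2 - 3*b*v + 2*v^2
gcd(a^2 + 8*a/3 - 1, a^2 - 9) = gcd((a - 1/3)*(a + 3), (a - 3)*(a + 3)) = a + 3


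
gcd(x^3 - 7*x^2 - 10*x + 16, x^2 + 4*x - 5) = x - 1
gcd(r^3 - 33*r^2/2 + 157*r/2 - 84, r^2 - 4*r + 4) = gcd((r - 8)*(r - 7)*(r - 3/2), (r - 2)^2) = 1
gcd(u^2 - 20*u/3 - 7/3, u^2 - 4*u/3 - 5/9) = u + 1/3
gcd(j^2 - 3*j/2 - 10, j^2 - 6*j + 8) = j - 4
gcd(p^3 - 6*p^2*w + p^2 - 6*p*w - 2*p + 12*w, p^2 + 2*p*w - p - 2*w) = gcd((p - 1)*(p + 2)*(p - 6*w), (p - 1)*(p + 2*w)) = p - 1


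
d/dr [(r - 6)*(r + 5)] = 2*r - 1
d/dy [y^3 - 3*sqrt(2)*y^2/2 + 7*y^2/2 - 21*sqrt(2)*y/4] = 3*y^2 - 3*sqrt(2)*y + 7*y - 21*sqrt(2)/4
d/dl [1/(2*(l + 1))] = -1/(2*(l + 1)^2)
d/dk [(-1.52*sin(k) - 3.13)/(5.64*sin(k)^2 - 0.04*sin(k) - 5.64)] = (8.5728*sin(k)^2 + 35.3064*sin(k) + 8.4476)*cos(k)/(31.8096*sin(k)^4 - 0.4512*sin(k)^3 - 63.6176*sin(k)^2 + 0.4512*sin(k) + 31.8096)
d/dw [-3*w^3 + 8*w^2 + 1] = w*(16 - 9*w)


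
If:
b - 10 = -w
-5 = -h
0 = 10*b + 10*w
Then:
No Solution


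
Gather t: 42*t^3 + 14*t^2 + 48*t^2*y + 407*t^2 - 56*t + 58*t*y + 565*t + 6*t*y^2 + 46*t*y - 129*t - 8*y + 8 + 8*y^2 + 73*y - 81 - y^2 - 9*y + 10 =42*t^3 + t^2*(48*y + 421) + t*(6*y^2 + 104*y + 380) + 7*y^2 + 56*y - 63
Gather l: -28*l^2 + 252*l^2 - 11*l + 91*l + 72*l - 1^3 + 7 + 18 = 224*l^2 + 152*l + 24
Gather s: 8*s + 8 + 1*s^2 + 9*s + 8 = s^2 + 17*s + 16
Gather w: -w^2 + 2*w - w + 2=-w^2 + w + 2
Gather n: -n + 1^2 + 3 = 4 - n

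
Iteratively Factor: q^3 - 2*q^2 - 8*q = (q)*(q^2 - 2*q - 8) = q*(q - 4)*(q + 2)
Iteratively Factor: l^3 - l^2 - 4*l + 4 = (l - 2)*(l^2 + l - 2) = (l - 2)*(l + 2)*(l - 1)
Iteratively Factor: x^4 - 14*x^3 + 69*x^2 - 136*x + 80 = (x - 4)*(x^3 - 10*x^2 + 29*x - 20) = (x - 4)*(x - 1)*(x^2 - 9*x + 20) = (x - 4)^2*(x - 1)*(x - 5)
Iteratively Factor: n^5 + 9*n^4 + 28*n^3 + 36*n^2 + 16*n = (n + 1)*(n^4 + 8*n^3 + 20*n^2 + 16*n) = (n + 1)*(n + 2)*(n^3 + 6*n^2 + 8*n) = n*(n + 1)*(n + 2)*(n^2 + 6*n + 8) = n*(n + 1)*(n + 2)*(n + 4)*(n + 2)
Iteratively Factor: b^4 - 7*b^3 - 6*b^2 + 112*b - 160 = (b + 4)*(b^3 - 11*b^2 + 38*b - 40) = (b - 4)*(b + 4)*(b^2 - 7*b + 10) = (b - 5)*(b - 4)*(b + 4)*(b - 2)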